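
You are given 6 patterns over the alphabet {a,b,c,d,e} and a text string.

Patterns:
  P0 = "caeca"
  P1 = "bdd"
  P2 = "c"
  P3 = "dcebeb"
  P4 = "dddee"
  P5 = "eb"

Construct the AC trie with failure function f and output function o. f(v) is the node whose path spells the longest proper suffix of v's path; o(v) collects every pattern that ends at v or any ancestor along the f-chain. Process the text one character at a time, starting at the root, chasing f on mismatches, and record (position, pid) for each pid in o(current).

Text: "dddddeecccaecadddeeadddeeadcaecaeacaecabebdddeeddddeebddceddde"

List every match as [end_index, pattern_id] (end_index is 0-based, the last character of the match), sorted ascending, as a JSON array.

Construct AC machine:
Trie (insert patterns):
  0='ε' goto b→6 c→1 d→9 e→19
  1='c' goto a→2  ←P2
  2='ca' goto e→3
  3='cae' goto c→4
  4='caec' goto a→5
  5='caeca' goto ·  ←P0
  6='b' goto d→7
  7='bd' goto d→8
  8='bdd' goto ·  ←P1
  9='d' goto c→10 d→15
  10='dc' goto e→11
  11='dce' goto b→12
  12='dceb' goto e→13
  13='dcebe' goto b→14
  14='dcebeb' goto ·  ←P3
  15='dd' goto d→16
  16='ddd' goto e→17
  17='ddde' goto e→18
  18='dddee' goto ·  ←P4
  19='e' goto b→20
  20='eb' goto ·  ←P5

Failure links (BFS by depth):
  n1('c'): parent n0 fail=0; on 'c' 0 → fail=0;  out {2}∪∅={2}
  n6('b'): parent n0 fail=0; on 'b' 0 → fail=0;  out ∅∪∅=∅
  n9('d'): parent n0 fail=0; on 'd' 0 → fail=0;  out ∅∪∅=∅
  n19('e'): parent n0 fail=0; on 'e' 0 → fail=0;  out ∅∪∅=∅
  n2('ca'): parent n1 fail=0; on 'a' 0 → fail=0;  out ∅∪∅=∅
  n7('bd'): parent n6 fail=0; on 'd' 0 → fail=9;  out ∅∪∅=∅
  n10('dc'): parent n9 fail=0; on 'c' 0 → fail=1;  out ∅∪{2}={2}
  n15('dd'): parent n9 fail=0; on 'd' 0 → fail=9;  out ∅∪∅=∅
  n20('eb'): parent n19 fail=0; on 'b' 0 → fail=6;  out {5}∪∅={5}
  n3('cae'): parent n2 fail=0; on 'e' 0 → fail=19;  out ∅∪∅=∅
  n8('bdd'): parent n7 fail=9; on 'd' 9 → fail=15;  out {1}∪∅={1}
  n11('dce'): parent n10 fail=1; on 'e' 1→0 → fail=19;  out ∅∪∅=∅
  n16('ddd'): parent n15 fail=9; on 'd' 9 → fail=15;  out ∅∪∅=∅
  n4('caec'): parent n3 fail=19; on 'c' 19→0 → fail=1;  out ∅∪{2}={2}
  n12('dceb'): parent n11 fail=19; on 'b' 19 → fail=20;  out ∅∪{5}={5}
  n17('ddde'): parent n16 fail=15; on 'e' 15→9→0 → fail=19;  out ∅∪∅=∅
  n5('caeca'): parent n4 fail=1; on 'a' 1 → fail=2;  out {0}∪∅={0}
  n13('dcebe'): parent n12 fail=20; on 'e' 20→6→0 → fail=19;  out ∅∪∅=∅
  n18('dddee'): parent n17 fail=19; on 'e' 19→0 → fail=19;  out {4}∪∅={4}
  n14('dcebeb'): parent n13 fail=19; on 'b' 19 → fail=20;  out {3}∪{5}={3,5}

Text stream:
pos 0 'd': at 9
pos 1 'd': at 15
pos 2 'd': at 16
pos 3 'd': at 16 (fail-walked)
pos 4 'd': at 16 (fail-walked)
pos 5 'e': at 17
pos 6 'e': at 18  emit P4@[2:6]
pos 7 'c': at 1 (fail-walked)  emit P2@[7:7]
pos 8 'c': at 1 (fail-walked)  emit P2@[8:8]
pos 9 'c': at 1 (fail-walked)  emit P2@[9:9]
pos 10 'a': at 2
pos 11 'e': at 3
pos 12 'c': at 4  emit P2@[12:12]
pos 13 'a': at 5  emit P0@[9:13]
pos 14 'd': at 9 (fail-walked)
pos 15 'd': at 15
pos 16 'd': at 16
pos 17 'e': at 17
pos 18 'e': at 18  emit P4@[14:18]
pos 19 'a': at 0 (fail-walked)
pos 20 'd': at 9
pos 21 'd': at 15
pos 22 'd': at 16
pos 23 'e': at 17
pos 24 'e': at 18  emit P4@[20:24]
pos 25 'a': at 0 (fail-walked)
pos 26 'd': at 9
pos 27 'c': at 10  emit P2@[27:27]
pos 28 'a': at 2 (fail-walked)
pos 29 'e': at 3
pos 30 'c': at 4  emit P2@[30:30]
pos 31 'a': at 5  emit P0@[27:31]
pos 32 'e': at 3 (fail-walked)
pos 33 'a': at 0 (fail-walked)
pos 34 'c': at 1  emit P2@[34:34]
pos 35 'a': at 2
pos 36 'e': at 3
pos 37 'c': at 4  emit P2@[37:37]
pos 38 'a': at 5  emit P0@[34:38]
pos 39 'b': at 6 (fail-walked)
pos 40 'e': at 19 (fail-walked)
pos 41 'b': at 20  emit P5@[40:41]
pos 42 'd': at 7 (fail-walked)
pos 43 'd': at 8  emit P1@[41:43]
pos 44 'd': at 16 (fail-walked)
pos 45 'e': at 17
pos 46 'e': at 18  emit P4@[42:46]
pos 47 'd': at 9 (fail-walked)
pos 48 'd': at 15
pos 49 'd': at 16
pos 50 'd': at 16 (fail-walked)
pos 51 'e': at 17
pos 52 'e': at 18  emit P4@[48:52]
pos 53 'b': at 20 (fail-walked)  emit P5@[52:53]
pos 54 'd': at 7 (fail-walked)
pos 55 'd': at 8  emit P1@[53:55]
pos 56 'c': at 10 (fail-walked)  emit P2@[56:56]
pos 57 'e': at 11
pos 58 'd': at 9 (fail-walked)
pos 59 'd': at 15
pos 60 'd': at 16
pos 61 'e': at 17

All matches (sorted): [[6,4],[7,2],[8,2],[9,2],[12,2],[13,0],[18,4],[24,4],[27,2],[30,2],[31,0],[34,2],[37,2],[38,0],[41,5],[43,1],[46,4],[52,4],[53,5],[55,1],[56,2]]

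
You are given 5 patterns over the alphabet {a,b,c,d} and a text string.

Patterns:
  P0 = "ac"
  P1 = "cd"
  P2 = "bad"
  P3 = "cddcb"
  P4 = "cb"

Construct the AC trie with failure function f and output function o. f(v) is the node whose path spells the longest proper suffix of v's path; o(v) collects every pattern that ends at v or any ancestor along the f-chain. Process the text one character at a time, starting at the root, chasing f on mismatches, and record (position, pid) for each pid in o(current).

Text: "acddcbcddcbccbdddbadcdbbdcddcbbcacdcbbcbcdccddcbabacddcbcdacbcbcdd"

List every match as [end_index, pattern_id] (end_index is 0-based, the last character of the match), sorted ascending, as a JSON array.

Build:
Trie (insert patterns):
  n0 'ε': a→1 b→5 c→3
  n1 'a': c→2
  n2 'ac': ·  ←P0
  n3 'c': b→11 d→4
  n4 'cd': d→8  ←P1
  n5 'b': a→6
  n6 'ba': d→7
  n7 'bad': ·  ←P2
  n8 'cdd': c→9
  n9 'cddc': b→10
  n10 'cddcb': ·  ←P3
  n11 'cb': ·  ←P4

Failure links (BFS by depth):
  fail(1) 'a': from fail(0)=0 chase 'a': 0 ⇒ 0;  out=∅∪out(0)=∅
  fail(3) 'c': from fail(0)=0 chase 'c': 0 ⇒ 0;  out=∅∪out(0)=∅
  fail(5) 'b': from fail(0)=0 chase 'b': 0 ⇒ 0;  out=∅∪out(0)=∅
  fail(2) 'ac': from fail(1)=0 chase 'c': 0 ⇒ 3;  out={0}∪out(3)={0}
  fail(4) 'cd': from fail(3)=0 chase 'd': 0 ⇒ 0;  out={1}∪out(0)={1}
  fail(6) 'ba': from fail(5)=0 chase 'a': 0 ⇒ 1;  out=∅∪out(1)=∅
  fail(11) 'cb': from fail(3)=0 chase 'b': 0 ⇒ 5;  out={4}∪out(5)={4}
  fail(7) 'bad': from fail(6)=1 chase 'd': 1→0 ⇒ 0;  out={2}∪out(0)={2}
  fail(8) 'cdd': from fail(4)=0 chase 'd': 0 ⇒ 0;  out=∅∪out(0)=∅
  fail(9) 'cddc': from fail(8)=0 chase 'c': 0 ⇒ 3;  out=∅∪out(3)=∅
  fail(10) 'cddcb': from fail(9)=3 chase 'b': 3 ⇒ 11;  out={3}∪out(11)={3,4}

Text stream:
[0] read 'a'  n0⇒n1
[1] read 'c'  n1⇒n2  emit P0@[0:1]
[2] read 'd'  n2⇒n4 (fail-walked)  emit P1@[1:2]
[3] read 'd'  n4⇒n8
[4] read 'c'  n8⇒n9
[5] read 'b'  n9⇒n10  emit P3@[1:5],P4@[4:5]
[6] read 'c'  n10⇒n3 (fail-walked)
[7] read 'd'  n3⇒n4  emit P1@[6:7]
[8] read 'd'  n4⇒n8
[9] read 'c'  n8⇒n9
[10] read 'b'  n9⇒n10  emit P3@[6:10],P4@[9:10]
[11] read 'c'  n10⇒n3 (fail-walked)
[12] read 'c'  n3⇒n3 (fail-walked)
[13] read 'b'  n3⇒n11  emit P4@[12:13]
[14] read 'd'  n11⇒n0 (fail-walked)
[15] read 'd'  n0⇒n0
[16] read 'd'  n0⇒n0
[17] read 'b'  n0⇒n5
[18] read 'a'  n5⇒n6
[19] read 'd'  n6⇒n7  emit P2@[17:19]
[20] read 'c'  n7⇒n3 (fail-walked)
[21] read 'd'  n3⇒n4  emit P1@[20:21]
[22] read 'b'  n4⇒n5 (fail-walked)
[23] read 'b'  n5⇒n5 (fail-walked)
[24] read 'd'  n5⇒n0 (fail-walked)
[25] read 'c'  n0⇒n3
[26] read 'd'  n3⇒n4  emit P1@[25:26]
[27] read 'd'  n4⇒n8
[28] read 'c'  n8⇒n9
[29] read 'b'  n9⇒n10  emit P3@[25:29],P4@[28:29]
[30] read 'b'  n10⇒n5 (fail-walked)
[31] read 'c'  n5⇒n3 (fail-walked)
[32] read 'a'  n3⇒n1 (fail-walked)
[33] read 'c'  n1⇒n2  emit P0@[32:33]
[34] read 'd'  n2⇒n4 (fail-walked)  emit P1@[33:34]
[35] read 'c'  n4⇒n3 (fail-walked)
[36] read 'b'  n3⇒n11  emit P4@[35:36]
[37] read 'b'  n11⇒n5 (fail-walked)
[38] read 'c'  n5⇒n3 (fail-walked)
[39] read 'b'  n3⇒n11  emit P4@[38:39]
[40] read 'c'  n11⇒n3 (fail-walked)
[41] read 'd'  n3⇒n4  emit P1@[40:41]
[42] read 'c'  n4⇒n3 (fail-walked)
[43] read 'c'  n3⇒n3 (fail-walked)
[44] read 'd'  n3⇒n4  emit P1@[43:44]
[45] read 'd'  n4⇒n8
[46] read 'c'  n8⇒n9
[47] read 'b'  n9⇒n10  emit P3@[43:47],P4@[46:47]
[48] read 'a'  n10⇒n6 (fail-walked)
[49] read 'b'  n6⇒n5 (fail-walked)
[50] read 'a'  n5⇒n6
[51] read 'c'  n6⇒n2 (fail-walked)  emit P0@[50:51]
[52] read 'd'  n2⇒n4 (fail-walked)  emit P1@[51:52]
[53] read 'd'  n4⇒n8
[54] read 'c'  n8⇒n9
[55] read 'b'  n9⇒n10  emit P3@[51:55],P4@[54:55]
[56] read 'c'  n10⇒n3 (fail-walked)
[57] read 'd'  n3⇒n4  emit P1@[56:57]
[58] read 'a'  n4⇒n1 (fail-walked)
[59] read 'c'  n1⇒n2  emit P0@[58:59]
[60] read 'b'  n2⇒n11 (fail-walked)  emit P4@[59:60]
[61] read 'c'  n11⇒n3 (fail-walked)
[62] read 'b'  n3⇒n11  emit P4@[61:62]
[63] read 'c'  n11⇒n3 (fail-walked)
[64] read 'd'  n3⇒n4  emit P1@[63:64]
[65] read 'd'  n4⇒n8

All matches (sorted): [[1,0],[2,1],[5,3],[5,4],[7,1],[10,3],[10,4],[13,4],[19,2],[21,1],[26,1],[29,3],[29,4],[33,0],[34,1],[36,4],[39,4],[41,1],[44,1],[47,3],[47,4],[51,0],[52,1],[55,3],[55,4],[57,1],[59,0],[60,4],[62,4],[64,1]]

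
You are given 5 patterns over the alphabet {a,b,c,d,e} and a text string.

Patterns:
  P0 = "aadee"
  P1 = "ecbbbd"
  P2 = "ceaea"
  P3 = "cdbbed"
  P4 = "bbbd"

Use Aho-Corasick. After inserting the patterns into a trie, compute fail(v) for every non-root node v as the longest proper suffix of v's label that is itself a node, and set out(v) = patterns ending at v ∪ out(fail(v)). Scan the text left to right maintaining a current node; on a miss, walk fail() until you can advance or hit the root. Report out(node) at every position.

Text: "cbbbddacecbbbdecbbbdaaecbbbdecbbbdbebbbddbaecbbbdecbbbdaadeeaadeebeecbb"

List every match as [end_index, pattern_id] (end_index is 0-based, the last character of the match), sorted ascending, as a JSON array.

Construct AC machine:
Trie nodes:
  n0 'ε': a→1 b→22 c→12 e→6
  n1 'a': a→2
  n2 'aa': d→3
  n3 'aad': e→4
  n4 'aade': e→5
  n5 'aadee': ·  ←P0
  n6 'e': c→7
  n7 'ec': b→8
  n8 'ecb': b→9
  n9 'ecbb': b→10
  n10 'ecbbb': d→11
  n11 'ecbbbd': ·  ←P1
  n12 'c': d→17 e→13
  n13 'ce': a→14
  n14 'cea': e→15
  n15 'ceae': a→16
  n16 'ceaea': ·  ←P2
  n17 'cd': b→18
  n18 'cdb': b→19
  n19 'cdbb': e→20
  n20 'cdbbe': d→21
  n21 'cdbbed': ·  ←P3
  n22 'b': b→23
  n23 'bb': b→24
  n24 'bbb': d→25
  n25 'bbbd': ·  ←P4

BFS fail/out derivation:
  n1('a'): parent n0 fail=0; on 'a' 0 → fail=0;  out ∅∪∅=∅
  n6('e'): parent n0 fail=0; on 'e' 0 → fail=0;  out ∅∪∅=∅
  n12('c'): parent n0 fail=0; on 'c' 0 → fail=0;  out ∅∪∅=∅
  n22('b'): parent n0 fail=0; on 'b' 0 → fail=0;  out ∅∪∅=∅
  n2('aa'): parent n1 fail=0; on 'a' 0 → fail=1;  out ∅∪∅=∅
  n7('ec'): parent n6 fail=0; on 'c' 0 → fail=12;  out ∅∪∅=∅
  n13('ce'): parent n12 fail=0; on 'e' 0 → fail=6;  out ∅∪∅=∅
  n17('cd'): parent n12 fail=0; on 'd' 0 → fail=0;  out ∅∪∅=∅
  n23('bb'): parent n22 fail=0; on 'b' 0 → fail=22;  out ∅∪∅=∅
  n3('aad'): parent n2 fail=1; on 'd' 1→0 → fail=0;  out ∅∪∅=∅
  n8('ecb'): parent n7 fail=12; on 'b' 12→0 → fail=22;  out ∅∪∅=∅
  n14('cea'): parent n13 fail=6; on 'a' 6→0 → fail=1;  out ∅∪∅=∅
  n18('cdb'): parent n17 fail=0; on 'b' 0 → fail=22;  out ∅∪∅=∅
  n24('bbb'): parent n23 fail=22; on 'b' 22 → fail=23;  out ∅∪∅=∅
  n4('aade'): parent n3 fail=0; on 'e' 0 → fail=6;  out ∅∪∅=∅
  n9('ecbb'): parent n8 fail=22; on 'b' 22 → fail=23;  out ∅∪∅=∅
  n15('ceae'): parent n14 fail=1; on 'e' 1→0 → fail=6;  out ∅∪∅=∅
  n19('cdbb'): parent n18 fail=22; on 'b' 22 → fail=23;  out ∅∪∅=∅
  n25('bbbd'): parent n24 fail=23; on 'd' 23→22→0 → fail=0;  out {4}∪∅={4}
  n5('aadee'): parent n4 fail=6; on 'e' 6→0 → fail=6;  out {0}∪∅={0}
  n10('ecbbb'): parent n9 fail=23; on 'b' 23 → fail=24;  out ∅∪∅=∅
  n16('ceaea'): parent n15 fail=6; on 'a' 6→0 → fail=1;  out {2}∪∅={2}
  n20('cdbbe'): parent n19 fail=23; on 'e' 23→22→0 → fail=6;  out ∅∪∅=∅
  n11('ecbbbd'): parent n10 fail=24; on 'd' 24 → fail=25;  out {1}∪{4}={1,4}
  n21('cdbbed'): parent n20 fail=6; on 'd' 6→0 → fail=0;  out {3}∪∅={3}

Scan:
[0] read 'c'  n0⇒n12
[1] read 'b'  n12⇒n22 ·f
[2] read 'b'  n22⇒n23
[3] read 'b'  n23⇒n24
[4] read 'd'  n24⇒n25  ** P4@[1:4]
[5] read 'd'  n25⇒n0 ·f
[6] read 'a'  n0⇒n1
[7] read 'c'  n1⇒n12 ·f
[8] read 'e'  n12⇒n13
[9] read 'c'  n13⇒n7 ·f
[10] read 'b'  n7⇒n8
[11] read 'b'  n8⇒n9
[12] read 'b'  n9⇒n10
[13] read 'd'  n10⇒n11  ** P1@[8:13],P4@[10:13]
[14] read 'e'  n11⇒n6 ·f
[15] read 'c'  n6⇒n7
[16] read 'b'  n7⇒n8
[17] read 'b'  n8⇒n9
[18] read 'b'  n9⇒n10
[19] read 'd'  n10⇒n11  ** P1@[14:19],P4@[16:19]
[20] read 'a'  n11⇒n1 ·f
[21] read 'a'  n1⇒n2
[22] read 'e'  n2⇒n6 ·f
[23] read 'c'  n6⇒n7
[24] read 'b'  n7⇒n8
[25] read 'b'  n8⇒n9
[26] read 'b'  n9⇒n10
[27] read 'd'  n10⇒n11  ** P1@[22:27],P4@[24:27]
[28] read 'e'  n11⇒n6 ·f
[29] read 'c'  n6⇒n7
[30] read 'b'  n7⇒n8
[31] read 'b'  n8⇒n9
[32] read 'b'  n9⇒n10
[33] read 'd'  n10⇒n11  ** P1@[28:33],P4@[30:33]
[34] read 'b'  n11⇒n22 ·f
[35] read 'e'  n22⇒n6 ·f
[36] read 'b'  n6⇒n22 ·f
[37] read 'b'  n22⇒n23
[38] read 'b'  n23⇒n24
[39] read 'd'  n24⇒n25  ** P4@[36:39]
[40] read 'd'  n25⇒n0 ·f
[41] read 'b'  n0⇒n22
[42] read 'a'  n22⇒n1 ·f
[43] read 'e'  n1⇒n6 ·f
[44] read 'c'  n6⇒n7
[45] read 'b'  n7⇒n8
[46] read 'b'  n8⇒n9
[47] read 'b'  n9⇒n10
[48] read 'd'  n10⇒n11  ** P1@[43:48],P4@[45:48]
[49] read 'e'  n11⇒n6 ·f
[50] read 'c'  n6⇒n7
[51] read 'b'  n7⇒n8
[52] read 'b'  n8⇒n9
[53] read 'b'  n9⇒n10
[54] read 'd'  n10⇒n11  ** P1@[49:54],P4@[51:54]
[55] read 'a'  n11⇒n1 ·f
[56] read 'a'  n1⇒n2
[57] read 'd'  n2⇒n3
[58] read 'e'  n3⇒n4
[59] read 'e'  n4⇒n5  ** P0@[55:59]
[60] read 'a'  n5⇒n1 ·f
[61] read 'a'  n1⇒n2
[62] read 'd'  n2⇒n3
[63] read 'e'  n3⇒n4
[64] read 'e'  n4⇒n5  ** P0@[60:64]
[65] read 'b'  n5⇒n22 ·f
[66] read 'e'  n22⇒n6 ·f
[67] read 'e'  n6⇒n6 ·f
[68] read 'c'  n6⇒n7
[69] read 'b'  n7⇒n8
[70] read 'b'  n8⇒n9

Result: [[4,4],[13,1],[13,4],[19,1],[19,4],[27,1],[27,4],[33,1],[33,4],[39,4],[48,1],[48,4],[54,1],[54,4],[59,0],[64,0]]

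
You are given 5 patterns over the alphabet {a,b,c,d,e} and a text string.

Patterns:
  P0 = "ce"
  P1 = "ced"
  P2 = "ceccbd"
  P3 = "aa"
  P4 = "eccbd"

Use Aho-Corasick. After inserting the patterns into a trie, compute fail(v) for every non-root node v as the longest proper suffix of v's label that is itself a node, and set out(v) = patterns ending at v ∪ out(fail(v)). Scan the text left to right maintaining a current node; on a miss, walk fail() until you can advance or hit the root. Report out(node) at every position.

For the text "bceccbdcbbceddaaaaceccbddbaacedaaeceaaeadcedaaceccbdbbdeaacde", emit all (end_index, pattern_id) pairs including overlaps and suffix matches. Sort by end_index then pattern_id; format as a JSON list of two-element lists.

Build:
Trie nodes:
  0='ε' goto a→8 c→1 e→10
  1='c' goto e→2
  2='ce' goto c→4 d→3  [P0 ends]
  3='ced' goto ·  [P1 ends]
  4='cec' goto c→5
  5='cecc' goto b→6
  6='ceccb' goto d→7
  7='ceccbd' goto ·  [P2 ends]
  8='a' goto a→9
  9='aa' goto ·  [P3 ends]
  10='e' goto c→11
  11='ec' goto c→12
  12='ecc' goto b→13
  13='eccb' goto d→14
  14='eccbd' goto ·  [P4 ends]

Failure links (BFS by depth):
  n1('c'): parent n0 fail=0; on 'c' 0 → fail=0;  out ∅∪∅=∅
  n8('a'): parent n0 fail=0; on 'a' 0 → fail=0;  out ∅∪∅=∅
  n10('e'): parent n0 fail=0; on 'e' 0 → fail=0;  out ∅∪∅=∅
  n2('ce'): parent n1 fail=0; on 'e' 0 → fail=10;  out {0}∪∅={0}
  n9('aa'): parent n8 fail=0; on 'a' 0 → fail=8;  out {3}∪∅={3}
  n11('ec'): parent n10 fail=0; on 'c' 0 → fail=1;  out ∅∪∅=∅
  n3('ced'): parent n2 fail=10; on 'd' 10→0 → fail=0;  out {1}∪∅={1}
  n4('cec'): parent n2 fail=10; on 'c' 10 → fail=11;  out ∅∪∅=∅
  n12('ecc'): parent n11 fail=1; on 'c' 1→0 → fail=1;  out ∅∪∅=∅
  n5('cecc'): parent n4 fail=11; on 'c' 11 → fail=12;  out ∅∪∅=∅
  n13('eccb'): parent n12 fail=1; on 'b' 1→0 → fail=0;  out ∅∪∅=∅
  n6('ceccb'): parent n5 fail=12; on 'b' 12 → fail=13;  out ∅∪∅=∅
  n14('eccbd'): parent n13 fail=0; on 'd' 0 → fail=0;  out {4}∪∅={4}
  n7('ceccbd'): parent n6 fail=13; on 'd' 13 → fail=14;  out {2}∪{4}={2,4}

Scan:
pos 0 'b': at 0
pos 1 'c': at 1
pos 2 'e': at 2  → match P0@[1:2]
pos 3 'c': at 4
pos 4 'c': at 5
pos 5 'b': at 6
pos 6 'd': at 7  → match P2@[1:6],P4@[2:6]
pos 7 'c': at 1 (via fail)
pos 8 'b': at 0 (via fail)
pos 9 'b': at 0
pos 10 'c': at 1
pos 11 'e': at 2  → match P0@[10:11]
pos 12 'd': at 3  → match P1@[10:12]
pos 13 'd': at 0 (via fail)
pos 14 'a': at 8
pos 15 'a': at 9  → match P3@[14:15]
pos 16 'a': at 9 (via fail)  → match P3@[15:16]
pos 17 'a': at 9 (via fail)  → match P3@[16:17]
pos 18 'c': at 1 (via fail)
pos 19 'e': at 2  → match P0@[18:19]
pos 20 'c': at 4
pos 21 'c': at 5
pos 22 'b': at 6
pos 23 'd': at 7  → match P2@[18:23],P4@[19:23]
pos 24 'd': at 0 (via fail)
pos 25 'b': at 0
pos 26 'a': at 8
pos 27 'a': at 9  → match P3@[26:27]
pos 28 'c': at 1 (via fail)
pos 29 'e': at 2  → match P0@[28:29]
pos 30 'd': at 3  → match P1@[28:30]
pos 31 'a': at 8 (via fail)
pos 32 'a': at 9  → match P3@[31:32]
pos 33 'e': at 10 (via fail)
pos 34 'c': at 11
pos 35 'e': at 2 (via fail)  → match P0@[34:35]
pos 36 'a': at 8 (via fail)
pos 37 'a': at 9  → match P3@[36:37]
pos 38 'e': at 10 (via fail)
pos 39 'a': at 8 (via fail)
pos 40 'd': at 0 (via fail)
pos 41 'c': at 1
pos 42 'e': at 2  → match P0@[41:42]
pos 43 'd': at 3  → match P1@[41:43]
pos 44 'a': at 8 (via fail)
pos 45 'a': at 9  → match P3@[44:45]
pos 46 'c': at 1 (via fail)
pos 47 'e': at 2  → match P0@[46:47]
pos 48 'c': at 4
pos 49 'c': at 5
pos 50 'b': at 6
pos 51 'd': at 7  → match P2@[46:51],P4@[47:51]
pos 52 'b': at 0 (via fail)
pos 53 'b': at 0
pos 54 'd': at 0
pos 55 'e': at 10
pos 56 'a': at 8 (via fail)
pos 57 'a': at 9  → match P3@[56:57]
pos 58 'c': at 1 (via fail)
pos 59 'd': at 0 (via fail)
pos 60 'e': at 10

Result: [[2,0],[6,2],[6,4],[11,0],[12,1],[15,3],[16,3],[17,3],[19,0],[23,2],[23,4],[27,3],[29,0],[30,1],[32,3],[35,0],[37,3],[42,0],[43,1],[45,3],[47,0],[51,2],[51,4],[57,3]]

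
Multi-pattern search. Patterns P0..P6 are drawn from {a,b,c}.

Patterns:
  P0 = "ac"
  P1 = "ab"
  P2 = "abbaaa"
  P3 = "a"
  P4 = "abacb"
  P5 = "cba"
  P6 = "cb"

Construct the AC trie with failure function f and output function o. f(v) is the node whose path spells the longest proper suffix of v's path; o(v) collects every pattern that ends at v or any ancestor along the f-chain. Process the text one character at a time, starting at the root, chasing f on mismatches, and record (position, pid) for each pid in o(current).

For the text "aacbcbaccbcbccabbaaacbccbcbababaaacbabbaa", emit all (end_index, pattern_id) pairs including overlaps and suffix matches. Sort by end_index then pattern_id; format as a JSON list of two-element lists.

Build:
Trie nodes:
  n0 'ε': a→1 c→11
  n1 'a': b→3 c→2  [P3 ends]
  n2 'ac': ·  [P0 ends]
  n3 'ab': a→8 b→4  [P1 ends]
  n4 'abb': a→5
  n5 'abba': a→6
  n6 'abbaa': a→7
  n7 'abbaaa': ·  [P2 ends]
  n8 'aba': c→9
  n9 'abac': b→10
  n10 'abacb': ·  [P4 ends]
  n11 'c': b→12
  n12 'cb': a→13  [P6 ends]
  n13 'cba': ·  [P5 ends]

BFS fail/out derivation:
  fail(1) 'a': from fail(0)=0 chase 'a': 0 ⇒ 0;  out={3}∪out(0)={3}
  fail(11) 'c': from fail(0)=0 chase 'c': 0 ⇒ 0;  out=∅∪out(0)=∅
  fail(2) 'ac': from fail(1)=0 chase 'c': 0 ⇒ 11;  out={0}∪out(11)={0}
  fail(3) 'ab': from fail(1)=0 chase 'b': 0 ⇒ 0;  out={1}∪out(0)={1}
  fail(12) 'cb': from fail(11)=0 chase 'b': 0 ⇒ 0;  out={6}∪out(0)={6}
  fail(4) 'abb': from fail(3)=0 chase 'b': 0 ⇒ 0;  out=∅∪out(0)=∅
  fail(8) 'aba': from fail(3)=0 chase 'a': 0 ⇒ 1;  out=∅∪out(1)={3}
  fail(13) 'cba': from fail(12)=0 chase 'a': 0 ⇒ 1;  out={5}∪out(1)={3,5}
  fail(5) 'abba': from fail(4)=0 chase 'a': 0 ⇒ 1;  out=∅∪out(1)={3}
  fail(9) 'abac': from fail(8)=1 chase 'c': 1 ⇒ 2;  out=∅∪out(2)={0}
  fail(6) 'abbaa': from fail(5)=1 chase 'a': 1→0 ⇒ 1;  out=∅∪out(1)={3}
  fail(10) 'abacb': from fail(9)=2 chase 'b': 2→11 ⇒ 12;  out={4}∪out(12)={4,6}
  fail(7) 'abbaaa': from fail(6)=1 chase 'a': 1→0 ⇒ 1;  out={2}∪out(1)={2,3}

Text stream:
i=0 'a': node 0→1  emit P3@[0:0]
i=1 'a': node 1→1 (fail-walked)  emit P3@[1:1]
i=2 'c': node 1→2  emit P0@[1:2]
i=3 'b': node 2→12 (fail-walked)  emit P6@[2:3]
i=4 'c': node 12→11 (fail-walked)
i=5 'b': node 11→12  emit P6@[4:5]
i=6 'a': node 12→13  emit P3@[6:6],P5@[4:6]
i=7 'c': node 13→2 (fail-walked)  emit P0@[6:7]
i=8 'c': node 2→11 (fail-walked)
i=9 'b': node 11→12  emit P6@[8:9]
i=10 'c': node 12→11 (fail-walked)
i=11 'b': node 11→12  emit P6@[10:11]
i=12 'c': node 12→11 (fail-walked)
i=13 'c': node 11→11 (fail-walked)
i=14 'a': node 11→1 (fail-walked)  emit P3@[14:14]
i=15 'b': node 1→3  emit P1@[14:15]
i=16 'b': node 3→4
i=17 'a': node 4→5  emit P3@[17:17]
i=18 'a': node 5→6  emit P3@[18:18]
i=19 'a': node 6→7  emit P2@[14:19],P3@[19:19]
i=20 'c': node 7→2 (fail-walked)  emit P0@[19:20]
i=21 'b': node 2→12 (fail-walked)  emit P6@[20:21]
i=22 'c': node 12→11 (fail-walked)
i=23 'c': node 11→11 (fail-walked)
i=24 'b': node 11→12  emit P6@[23:24]
i=25 'c': node 12→11 (fail-walked)
i=26 'b': node 11→12  emit P6@[25:26]
i=27 'a': node 12→13  emit P3@[27:27],P5@[25:27]
i=28 'b': node 13→3 (fail-walked)  emit P1@[27:28]
i=29 'a': node 3→8  emit P3@[29:29]
i=30 'b': node 8→3 (fail-walked)  emit P1@[29:30]
i=31 'a': node 3→8  emit P3@[31:31]
i=32 'a': node 8→1 (fail-walked)  emit P3@[32:32]
i=33 'a': node 1→1 (fail-walked)  emit P3@[33:33]
i=34 'c': node 1→2  emit P0@[33:34]
i=35 'b': node 2→12 (fail-walked)  emit P6@[34:35]
i=36 'a': node 12→13  emit P3@[36:36],P5@[34:36]
i=37 'b': node 13→3 (fail-walked)  emit P1@[36:37]
i=38 'b': node 3→4
i=39 'a': node 4→5  emit P3@[39:39]
i=40 'a': node 5→6  emit P3@[40:40]

Matches: [[0,3],[1,3],[2,0],[3,6],[5,6],[6,3],[6,5],[7,0],[9,6],[11,6],[14,3],[15,1],[17,3],[18,3],[19,2],[19,3],[20,0],[21,6],[24,6],[26,6],[27,3],[27,5],[28,1],[29,3],[30,1],[31,3],[32,3],[33,3],[34,0],[35,6],[36,3],[36,5],[37,1],[39,3],[40,3]]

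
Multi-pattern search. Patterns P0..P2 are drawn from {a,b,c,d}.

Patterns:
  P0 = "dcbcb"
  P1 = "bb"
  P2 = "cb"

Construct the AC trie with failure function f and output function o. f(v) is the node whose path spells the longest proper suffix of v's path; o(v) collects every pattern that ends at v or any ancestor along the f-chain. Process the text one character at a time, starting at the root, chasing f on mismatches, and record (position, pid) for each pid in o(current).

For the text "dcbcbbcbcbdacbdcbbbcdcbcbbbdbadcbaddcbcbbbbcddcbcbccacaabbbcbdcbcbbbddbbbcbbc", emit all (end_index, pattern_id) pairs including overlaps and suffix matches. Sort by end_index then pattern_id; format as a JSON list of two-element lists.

Build automaton:
Trie nodes:
  n0 'ε': b→6 c→8 d→1
  n1 'd': c→2
  n2 'dc': b→3
  n3 'dcb': c→4
  n4 'dcbc': b→5
  n5 'dcbcb': ·  [P0 ends]
  n6 'b': b→7
  n7 'bb': ·  [P1 ends]
  n8 'c': b→9
  n9 'cb': ·  [P2 ends]

Failure links (BFS by depth):
  n1('d'): parent n0 fail=0; on 'd' 0 → fail=0;  out ∅∪∅=∅
  n6('b'): parent n0 fail=0; on 'b' 0 → fail=0;  out ∅∪∅=∅
  n8('c'): parent n0 fail=0; on 'c' 0 → fail=0;  out ∅∪∅=∅
  n2('dc'): parent n1 fail=0; on 'c' 0 → fail=8;  out ∅∪∅=∅
  n7('bb'): parent n6 fail=0; on 'b' 0 → fail=6;  out {1}∪∅={1}
  n9('cb'): parent n8 fail=0; on 'b' 0 → fail=6;  out {2}∪∅={2}
  n3('dcb'): parent n2 fail=8; on 'b' 8 → fail=9;  out ∅∪{2}={2}
  n4('dcbc'): parent n3 fail=9; on 'c' 9→6→0 → fail=8;  out ∅∪∅=∅
  n5('dcbcb'): parent n4 fail=8; on 'b' 8 → fail=9;  out {0}∪{2}={0,2}

Run:
pos 0 'd': at 1
pos 1 'c': at 2
pos 2 'b': at 3  → match P2@[1:2]
pos 3 'c': at 4
pos 4 'b': at 5  → match P0@[0:4],P2@[3:4]
pos 5 'b': at 7 (via fail)  → match P1@[4:5]
pos 6 'c': at 8 (via fail)
pos 7 'b': at 9  → match P2@[6:7]
pos 8 'c': at 8 (via fail)
pos 9 'b': at 9  → match P2@[8:9]
pos 10 'd': at 1 (via fail)
pos 11 'a': at 0 (via fail)
pos 12 'c': at 8
pos 13 'b': at 9  → match P2@[12:13]
pos 14 'd': at 1 (via fail)
pos 15 'c': at 2
pos 16 'b': at 3  → match P2@[15:16]
pos 17 'b': at 7 (via fail)  → match P1@[16:17]
pos 18 'b': at 7 (via fail)  → match P1@[17:18]
pos 19 'c': at 8 (via fail)
pos 20 'd': at 1 (via fail)
pos 21 'c': at 2
pos 22 'b': at 3  → match P2@[21:22]
pos 23 'c': at 4
pos 24 'b': at 5  → match P0@[20:24],P2@[23:24]
pos 25 'b': at 7 (via fail)  → match P1@[24:25]
pos 26 'b': at 7 (via fail)  → match P1@[25:26]
pos 27 'd': at 1 (via fail)
pos 28 'b': at 6 (via fail)
pos 29 'a': at 0 (via fail)
pos 30 'd': at 1
pos 31 'c': at 2
pos 32 'b': at 3  → match P2@[31:32]
pos 33 'a': at 0 (via fail)
pos 34 'd': at 1
pos 35 'd': at 1 (via fail)
pos 36 'c': at 2
pos 37 'b': at 3  → match P2@[36:37]
pos 38 'c': at 4
pos 39 'b': at 5  → match P0@[35:39],P2@[38:39]
pos 40 'b': at 7 (via fail)  → match P1@[39:40]
pos 41 'b': at 7 (via fail)  → match P1@[40:41]
pos 42 'b': at 7 (via fail)  → match P1@[41:42]
pos 43 'c': at 8 (via fail)
pos 44 'd': at 1 (via fail)
pos 45 'd': at 1 (via fail)
pos 46 'c': at 2
pos 47 'b': at 3  → match P2@[46:47]
pos 48 'c': at 4
pos 49 'b': at 5  → match P0@[45:49],P2@[48:49]
pos 50 'c': at 8 (via fail)
pos 51 'c': at 8 (via fail)
pos 52 'a': at 0 (via fail)
pos 53 'c': at 8
pos 54 'a': at 0 (via fail)
pos 55 'a': at 0
pos 56 'b': at 6
pos 57 'b': at 7  → match P1@[56:57]
pos 58 'b': at 7 (via fail)  → match P1@[57:58]
pos 59 'c': at 8 (via fail)
pos 60 'b': at 9  → match P2@[59:60]
pos 61 'd': at 1 (via fail)
pos 62 'c': at 2
pos 63 'b': at 3  → match P2@[62:63]
pos 64 'c': at 4
pos 65 'b': at 5  → match P0@[61:65],P2@[64:65]
pos 66 'b': at 7 (via fail)  → match P1@[65:66]
pos 67 'b': at 7 (via fail)  → match P1@[66:67]
pos 68 'd': at 1 (via fail)
pos 69 'd': at 1 (via fail)
pos 70 'b': at 6 (via fail)
pos 71 'b': at 7  → match P1@[70:71]
pos 72 'b': at 7 (via fail)  → match P1@[71:72]
pos 73 'c': at 8 (via fail)
pos 74 'b': at 9  → match P2@[73:74]
pos 75 'b': at 7 (via fail)  → match P1@[74:75]
pos 76 'c': at 8 (via fail)

Matches: [[2,2],[4,0],[4,2],[5,1],[7,2],[9,2],[13,2],[16,2],[17,1],[18,1],[22,2],[24,0],[24,2],[25,1],[26,1],[32,2],[37,2],[39,0],[39,2],[40,1],[41,1],[42,1],[47,2],[49,0],[49,2],[57,1],[58,1],[60,2],[63,2],[65,0],[65,2],[66,1],[67,1],[71,1],[72,1],[74,2],[75,1]]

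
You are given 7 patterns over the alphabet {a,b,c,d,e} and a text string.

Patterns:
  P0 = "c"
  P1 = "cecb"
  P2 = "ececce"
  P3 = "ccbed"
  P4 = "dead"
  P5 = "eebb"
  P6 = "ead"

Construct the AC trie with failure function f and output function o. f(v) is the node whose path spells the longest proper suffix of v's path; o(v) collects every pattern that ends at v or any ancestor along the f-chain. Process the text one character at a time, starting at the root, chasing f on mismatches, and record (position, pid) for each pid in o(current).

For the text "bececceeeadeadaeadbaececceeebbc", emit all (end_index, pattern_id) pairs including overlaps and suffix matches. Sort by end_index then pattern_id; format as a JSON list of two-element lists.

Build:
Trie nodes:
  0='ε' goto c→1 d→15 e→5
  1='c' goto c→11 e→2  ←P0
  2='ce' goto c→3
  3='cec' goto b→4
  4='cecb' goto ·  ←P1
  5='e' goto a→22 c→6 e→19
  6='ec' goto e→7
  7='ece' goto c→8
  8='ecec' goto c→9
  9='ececc' goto e→10
  10='ececce' goto ·  ←P2
  11='cc' goto b→12
  12='ccb' goto e→13
  13='ccbe' goto d→14
  14='ccbed' goto ·  ←P3
  15='d' goto e→16
  16='de' goto a→17
  17='dea' goto d→18
  18='dead' goto ·  ←P4
  19='ee' goto b→20
  20='eeb' goto b→21
  21='eebb' goto ·  ←P5
  22='ea' goto d→23
  23='ead' goto ·  ←P6

Failure links (BFS by depth):
  fail(1) 'c': from fail(0)=0 chase 'c': 0 ⇒ 0;  out={0}∪out(0)={0}
  fail(5) 'e': from fail(0)=0 chase 'e': 0 ⇒ 0;  out=∅∪out(0)=∅
  fail(15) 'd': from fail(0)=0 chase 'd': 0 ⇒ 0;  out=∅∪out(0)=∅
  fail(2) 'ce': from fail(1)=0 chase 'e': 0 ⇒ 5;  out=∅∪out(5)=∅
  fail(6) 'ec': from fail(5)=0 chase 'c': 0 ⇒ 1;  out=∅∪out(1)={0}
  fail(11) 'cc': from fail(1)=0 chase 'c': 0 ⇒ 1;  out=∅∪out(1)={0}
  fail(16) 'de': from fail(15)=0 chase 'e': 0 ⇒ 5;  out=∅∪out(5)=∅
  fail(19) 'ee': from fail(5)=0 chase 'e': 0 ⇒ 5;  out=∅∪out(5)=∅
  fail(22) 'ea': from fail(5)=0 chase 'a': 0 ⇒ 0;  out=∅∪out(0)=∅
  fail(3) 'cec': from fail(2)=5 chase 'c': 5 ⇒ 6;  out=∅∪out(6)={0}
  fail(7) 'ece': from fail(6)=1 chase 'e': 1 ⇒ 2;  out=∅∪out(2)=∅
  fail(12) 'ccb': from fail(11)=1 chase 'b': 1→0 ⇒ 0;  out=∅∪out(0)=∅
  fail(17) 'dea': from fail(16)=5 chase 'a': 5 ⇒ 22;  out=∅∪out(22)=∅
  fail(20) 'eeb': from fail(19)=5 chase 'b': 5→0 ⇒ 0;  out=∅∪out(0)=∅
  fail(23) 'ead': from fail(22)=0 chase 'd': 0 ⇒ 15;  out={6}∪out(15)={6}
  fail(4) 'cecb': from fail(3)=6 chase 'b': 6→1→0 ⇒ 0;  out={1}∪out(0)={1}
  fail(8) 'ecec': from fail(7)=2 chase 'c': 2 ⇒ 3;  out=∅∪out(3)={0}
  fail(13) 'ccbe': from fail(12)=0 chase 'e': 0 ⇒ 5;  out=∅∪out(5)=∅
  fail(18) 'dead': from fail(17)=22 chase 'd': 22 ⇒ 23;  out={4}∪out(23)={4,6}
  fail(21) 'eebb': from fail(20)=0 chase 'b': 0 ⇒ 0;  out={5}∪out(0)={5}
  fail(9) 'ececc': from fail(8)=3 chase 'c': 3→6→1 ⇒ 11;  out=∅∪out(11)={0}
  fail(14) 'ccbed': from fail(13)=5 chase 'd': 5→0 ⇒ 15;  out={3}∪out(15)={3}
  fail(10) 'ececce': from fail(9)=11 chase 'e': 11→1 ⇒ 2;  out={2}∪out(2)={2}

Scan:
pos 0 'b': at 0
pos 1 'e': at 5
pos 2 'c': at 6  ** P0@[2:2]
pos 3 'e': at 7
pos 4 'c': at 8  ** P0@[4:4]
pos 5 'c': at 9  ** P0@[5:5]
pos 6 'e': at 10  ** P2@[1:6]
pos 7 'e': at 19 (fail-walked)
pos 8 'e': at 19 (fail-walked)
pos 9 'a': at 22 (fail-walked)
pos 10 'd': at 23  ** P6@[8:10]
pos 11 'e': at 16 (fail-walked)
pos 12 'a': at 17
pos 13 'd': at 18  ** P4@[10:13],P6@[11:13]
pos 14 'a': at 0 (fail-walked)
pos 15 'e': at 5
pos 16 'a': at 22
pos 17 'd': at 23  ** P6@[15:17]
pos 18 'b': at 0 (fail-walked)
pos 19 'a': at 0
pos 20 'e': at 5
pos 21 'c': at 6  ** P0@[21:21]
pos 22 'e': at 7
pos 23 'c': at 8  ** P0@[23:23]
pos 24 'c': at 9  ** P0@[24:24]
pos 25 'e': at 10  ** P2@[20:25]
pos 26 'e': at 19 (fail-walked)
pos 27 'e': at 19 (fail-walked)
pos 28 'b': at 20
pos 29 'b': at 21  ** P5@[26:29]
pos 30 'c': at 1 (fail-walked)  ** P0@[30:30]

Result: [[2,0],[4,0],[5,0],[6,2],[10,6],[13,4],[13,6],[17,6],[21,0],[23,0],[24,0],[25,2],[29,5],[30,0]]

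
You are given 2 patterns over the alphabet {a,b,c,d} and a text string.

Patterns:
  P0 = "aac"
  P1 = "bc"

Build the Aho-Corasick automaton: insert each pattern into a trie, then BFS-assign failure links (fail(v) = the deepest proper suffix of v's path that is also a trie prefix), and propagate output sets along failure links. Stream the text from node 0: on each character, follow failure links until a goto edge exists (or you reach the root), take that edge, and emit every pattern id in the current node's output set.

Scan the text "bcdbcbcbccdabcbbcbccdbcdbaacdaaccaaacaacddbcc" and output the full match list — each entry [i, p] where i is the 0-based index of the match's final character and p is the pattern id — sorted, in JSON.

Construct AC machine:
Trie nodes:
  n0 'ε': a→1 b→4
  n1 'a': a→2
  n2 'aa': c→3
  n3 'aac': ·  ←P0
  n4 'b': c→5
  n5 'bc': ·  ←P1

Failure links (BFS by depth):
  n1('a'): parent n0 fail=0; on 'a' 0 → fail=0;  out ∅∪∅=∅
  n4('b'): parent n0 fail=0; on 'b' 0 → fail=0;  out ∅∪∅=∅
  n2('aa'): parent n1 fail=0; on 'a' 0 → fail=1;  out ∅∪∅=∅
  n5('bc'): parent n4 fail=0; on 'c' 0 → fail=0;  out {1}∪∅={1}
  n3('aac'): parent n2 fail=1; on 'c' 1→0 → fail=0;  out {0}∪∅={0}

Run:
pos 0 'b': at 4
pos 1 'c': at 5  ** P1@[0:1]
pos 2 'd': at 0 ·f
pos 3 'b': at 4
pos 4 'c': at 5  ** P1@[3:4]
pos 5 'b': at 4 ·f
pos 6 'c': at 5  ** P1@[5:6]
pos 7 'b': at 4 ·f
pos 8 'c': at 5  ** P1@[7:8]
pos 9 'c': at 0 ·f
pos 10 'd': at 0
pos 11 'a': at 1
pos 12 'b': at 4 ·f
pos 13 'c': at 5  ** P1@[12:13]
pos 14 'b': at 4 ·f
pos 15 'b': at 4 ·f
pos 16 'c': at 5  ** P1@[15:16]
pos 17 'b': at 4 ·f
pos 18 'c': at 5  ** P1@[17:18]
pos 19 'c': at 0 ·f
pos 20 'd': at 0
pos 21 'b': at 4
pos 22 'c': at 5  ** P1@[21:22]
pos 23 'd': at 0 ·f
pos 24 'b': at 4
pos 25 'a': at 1 ·f
pos 26 'a': at 2
pos 27 'c': at 3  ** P0@[25:27]
pos 28 'd': at 0 ·f
pos 29 'a': at 1
pos 30 'a': at 2
pos 31 'c': at 3  ** P0@[29:31]
pos 32 'c': at 0 ·f
pos 33 'a': at 1
pos 34 'a': at 2
pos 35 'a': at 2 ·f
pos 36 'c': at 3  ** P0@[34:36]
pos 37 'a': at 1 ·f
pos 38 'a': at 2
pos 39 'c': at 3  ** P0@[37:39]
pos 40 'd': at 0 ·f
pos 41 'd': at 0
pos 42 'b': at 4
pos 43 'c': at 5  ** P1@[42:43]
pos 44 'c': at 0 ·f

Matches: [[1,1],[4,1],[6,1],[8,1],[13,1],[16,1],[18,1],[22,1],[27,0],[31,0],[36,0],[39,0],[43,1]]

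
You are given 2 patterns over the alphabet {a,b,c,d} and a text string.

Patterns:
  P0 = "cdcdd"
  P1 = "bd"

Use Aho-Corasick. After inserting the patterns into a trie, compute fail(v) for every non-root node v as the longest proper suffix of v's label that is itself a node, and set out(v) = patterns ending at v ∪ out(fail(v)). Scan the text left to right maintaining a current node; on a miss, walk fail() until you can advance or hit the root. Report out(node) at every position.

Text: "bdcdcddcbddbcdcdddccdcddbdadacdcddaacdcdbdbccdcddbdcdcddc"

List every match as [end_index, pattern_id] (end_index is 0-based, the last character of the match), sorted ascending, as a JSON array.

Build:
Trie nodes:
  0='ε' goto b→6 c→1
  1='c' goto d→2
  2='cd' goto c→3
  3='cdc' goto d→4
  4='cdcd' goto d→5
  5='cdcdd' goto ·  [P0 ends]
  6='b' goto d→7
  7='bd' goto ·  [P1 ends]

BFS fail/out derivation:
  n1('c'): parent n0 fail=0; on 'c' 0 → fail=0;  out ∅∪∅=∅
  n6('b'): parent n0 fail=0; on 'b' 0 → fail=0;  out ∅∪∅=∅
  n2('cd'): parent n1 fail=0; on 'd' 0 → fail=0;  out ∅∪∅=∅
  n7('bd'): parent n6 fail=0; on 'd' 0 → fail=0;  out {1}∪∅={1}
  n3('cdc'): parent n2 fail=0; on 'c' 0 → fail=1;  out ∅∪∅=∅
  n4('cdcd'): parent n3 fail=1; on 'd' 1 → fail=2;  out ∅∪∅=∅
  n5('cdcdd'): parent n4 fail=2; on 'd' 2→0 → fail=0;  out {0}∪∅={0}

Text stream:
pos 0 'b': at 6
pos 1 'd': at 7  emit P1@[0:1]
pos 2 'c': at 1 ·f
pos 3 'd': at 2
pos 4 'c': at 3
pos 5 'd': at 4
pos 6 'd': at 5  emit P0@[2:6]
pos 7 'c': at 1 ·f
pos 8 'b': at 6 ·f
pos 9 'd': at 7  emit P1@[8:9]
pos 10 'd': at 0 ·f
pos 11 'b': at 6
pos 12 'c': at 1 ·f
pos 13 'd': at 2
pos 14 'c': at 3
pos 15 'd': at 4
pos 16 'd': at 5  emit P0@[12:16]
pos 17 'd': at 0 ·f
pos 18 'c': at 1
pos 19 'c': at 1 ·f
pos 20 'd': at 2
pos 21 'c': at 3
pos 22 'd': at 4
pos 23 'd': at 5  emit P0@[19:23]
pos 24 'b': at 6 ·f
pos 25 'd': at 7  emit P1@[24:25]
pos 26 'a': at 0 ·f
pos 27 'd': at 0
pos 28 'a': at 0
pos 29 'c': at 1
pos 30 'd': at 2
pos 31 'c': at 3
pos 32 'd': at 4
pos 33 'd': at 5  emit P0@[29:33]
pos 34 'a': at 0 ·f
pos 35 'a': at 0
pos 36 'c': at 1
pos 37 'd': at 2
pos 38 'c': at 3
pos 39 'd': at 4
pos 40 'b': at 6 ·f
pos 41 'd': at 7  emit P1@[40:41]
pos 42 'b': at 6 ·f
pos 43 'c': at 1 ·f
pos 44 'c': at 1 ·f
pos 45 'd': at 2
pos 46 'c': at 3
pos 47 'd': at 4
pos 48 'd': at 5  emit P0@[44:48]
pos 49 'b': at 6 ·f
pos 50 'd': at 7  emit P1@[49:50]
pos 51 'c': at 1 ·f
pos 52 'd': at 2
pos 53 'c': at 3
pos 54 'd': at 4
pos 55 'd': at 5  emit P0@[51:55]
pos 56 'c': at 1 ·f

Matches: [[1,1],[6,0],[9,1],[16,0],[23,0],[25,1],[33,0],[41,1],[48,0],[50,1],[55,0]]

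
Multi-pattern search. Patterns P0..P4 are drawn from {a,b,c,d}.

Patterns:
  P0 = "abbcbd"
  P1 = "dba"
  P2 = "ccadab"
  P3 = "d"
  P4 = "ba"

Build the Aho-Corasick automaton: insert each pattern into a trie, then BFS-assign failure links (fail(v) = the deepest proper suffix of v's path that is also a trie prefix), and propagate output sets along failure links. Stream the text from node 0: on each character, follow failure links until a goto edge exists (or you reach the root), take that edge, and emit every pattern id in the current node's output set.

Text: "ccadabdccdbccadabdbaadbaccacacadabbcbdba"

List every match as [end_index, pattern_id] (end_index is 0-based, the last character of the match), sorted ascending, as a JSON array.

Build:
Trie (insert patterns):
  n0 'ε': a→1 b→16 c→10 d→7
  n1 'a': b→2
  n2 'ab': b→3
  n3 'abb': c→4
  n4 'abbc': b→5
  n5 'abbcb': d→6
  n6 'abbcbd': ·  [P0 ends]
  n7 'd': b→8  [P3 ends]
  n8 'db': a→9
  n9 'dba': ·  [P1 ends]
  n10 'c': c→11
  n11 'cc': a→12
  n12 'cca': d→13
  n13 'ccad': a→14
  n14 'ccada': b→15
  n15 'ccadab': ·  [P2 ends]
  n16 'b': a→17
  n17 'ba': ·  [P4 ends]

BFS fail/out derivation:
  n1('a'): parent n0 fail=0; on 'a' 0 → fail=0;  out ∅∪∅=∅
  n7('d'): parent n0 fail=0; on 'd' 0 → fail=0;  out {3}∪∅={3}
  n10('c'): parent n0 fail=0; on 'c' 0 → fail=0;  out ∅∪∅=∅
  n16('b'): parent n0 fail=0; on 'b' 0 → fail=0;  out ∅∪∅=∅
  n2('ab'): parent n1 fail=0; on 'b' 0 → fail=16;  out ∅∪∅=∅
  n8('db'): parent n7 fail=0; on 'b' 0 → fail=16;  out ∅∪∅=∅
  n11('cc'): parent n10 fail=0; on 'c' 0 → fail=10;  out ∅∪∅=∅
  n17('ba'): parent n16 fail=0; on 'a' 0 → fail=1;  out {4}∪∅={4}
  n3('abb'): parent n2 fail=16; on 'b' 16→0 → fail=16;  out ∅∪∅=∅
  n9('dba'): parent n8 fail=16; on 'a' 16 → fail=17;  out {1}∪{4}={1,4}
  n12('cca'): parent n11 fail=10; on 'a' 10→0 → fail=1;  out ∅∪∅=∅
  n4('abbc'): parent n3 fail=16; on 'c' 16→0 → fail=10;  out ∅∪∅=∅
  n13('ccad'): parent n12 fail=1; on 'd' 1→0 → fail=7;  out ∅∪{3}={3}
  n5('abbcb'): parent n4 fail=10; on 'b' 10→0 → fail=16;  out ∅∪∅=∅
  n14('ccada'): parent n13 fail=7; on 'a' 7→0 → fail=1;  out ∅∪∅=∅
  n6('abbcbd'): parent n5 fail=16; on 'd' 16→0 → fail=7;  out {0}∪{3}={0,3}
  n15('ccadab'): parent n14 fail=1; on 'b' 1 → fail=2;  out {2}∪∅={2}

Run:
[0] read 'c'  n0⇒n10
[1] read 'c'  n10⇒n11
[2] read 'a'  n11⇒n12
[3] read 'd'  n12⇒n13  ** P3@[3:3]
[4] read 'a'  n13⇒n14
[5] read 'b'  n14⇒n15  ** P2@[0:5]
[6] read 'd'  n15⇒n7 ·f  ** P3@[6:6]
[7] read 'c'  n7⇒n10 ·f
[8] read 'c'  n10⇒n11
[9] read 'd'  n11⇒n7 ·f  ** P3@[9:9]
[10] read 'b'  n7⇒n8
[11] read 'c'  n8⇒n10 ·f
[12] read 'c'  n10⇒n11
[13] read 'a'  n11⇒n12
[14] read 'd'  n12⇒n13  ** P3@[14:14]
[15] read 'a'  n13⇒n14
[16] read 'b'  n14⇒n15  ** P2@[11:16]
[17] read 'd'  n15⇒n7 ·f  ** P3@[17:17]
[18] read 'b'  n7⇒n8
[19] read 'a'  n8⇒n9  ** P1@[17:19],P4@[18:19]
[20] read 'a'  n9⇒n1 ·f
[21] read 'd'  n1⇒n7 ·f  ** P3@[21:21]
[22] read 'b'  n7⇒n8
[23] read 'a'  n8⇒n9  ** P1@[21:23],P4@[22:23]
[24] read 'c'  n9⇒n10 ·f
[25] read 'c'  n10⇒n11
[26] read 'a'  n11⇒n12
[27] read 'c'  n12⇒n10 ·f
[28] read 'a'  n10⇒n1 ·f
[29] read 'c'  n1⇒n10 ·f
[30] read 'a'  n10⇒n1 ·f
[31] read 'd'  n1⇒n7 ·f  ** P3@[31:31]
[32] read 'a'  n7⇒n1 ·f
[33] read 'b'  n1⇒n2
[34] read 'b'  n2⇒n3
[35] read 'c'  n3⇒n4
[36] read 'b'  n4⇒n5
[37] read 'd'  n5⇒n6  ** P0@[32:37],P3@[37:37]
[38] read 'b'  n6⇒n8 ·f
[39] read 'a'  n8⇒n9  ** P1@[37:39],P4@[38:39]

All matches (sorted): [[3,3],[5,2],[6,3],[9,3],[14,3],[16,2],[17,3],[19,1],[19,4],[21,3],[23,1],[23,4],[31,3],[37,0],[37,3],[39,1],[39,4]]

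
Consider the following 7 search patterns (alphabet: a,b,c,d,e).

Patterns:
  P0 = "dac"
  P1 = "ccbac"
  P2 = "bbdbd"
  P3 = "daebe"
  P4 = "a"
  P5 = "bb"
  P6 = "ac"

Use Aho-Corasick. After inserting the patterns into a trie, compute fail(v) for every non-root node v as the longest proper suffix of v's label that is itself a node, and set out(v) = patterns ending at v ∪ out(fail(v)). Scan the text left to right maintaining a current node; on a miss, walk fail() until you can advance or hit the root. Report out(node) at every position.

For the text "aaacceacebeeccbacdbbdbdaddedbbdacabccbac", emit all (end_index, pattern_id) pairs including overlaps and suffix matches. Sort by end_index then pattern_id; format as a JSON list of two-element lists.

Construct AC machine:
Trie nodes:
  0='ε' goto a→17 b→9 c→4 d→1
  1='d' goto a→2
  2='da' goto c→3 e→14
  3='dac' goto ·  [P0 ends]
  4='c' goto c→5
  5='cc' goto b→6
  6='ccb' goto a→7
  7='ccba' goto c→8
  8='ccbac' goto ·  [P1 ends]
  9='b' goto b→10
  10='bb' goto d→11  [P5 ends]
  11='bbd' goto b→12
  12='bbdb' goto d→13
  13='bbdbd' goto ·  [P2 ends]
  14='dae' goto b→15
  15='daeb' goto e→16
  16='daebe' goto ·  [P3 ends]
  17='a' goto c→18  [P4 ends]
  18='ac' goto ·  [P6 ends]

BFS fail/out derivation:
  fail(1) 'd': from fail(0)=0 chase 'd': 0 ⇒ 0;  out=∅∪out(0)=∅
  fail(4) 'c': from fail(0)=0 chase 'c': 0 ⇒ 0;  out=∅∪out(0)=∅
  fail(9) 'b': from fail(0)=0 chase 'b': 0 ⇒ 0;  out=∅∪out(0)=∅
  fail(17) 'a': from fail(0)=0 chase 'a': 0 ⇒ 0;  out={4}∪out(0)={4}
  fail(2) 'da': from fail(1)=0 chase 'a': 0 ⇒ 17;  out=∅∪out(17)={4}
  fail(5) 'cc': from fail(4)=0 chase 'c': 0 ⇒ 4;  out=∅∪out(4)=∅
  fail(10) 'bb': from fail(9)=0 chase 'b': 0 ⇒ 9;  out={5}∪out(9)={5}
  fail(18) 'ac': from fail(17)=0 chase 'c': 0 ⇒ 4;  out={6}∪out(4)={6}
  fail(3) 'dac': from fail(2)=17 chase 'c': 17 ⇒ 18;  out={0}∪out(18)={0,6}
  fail(6) 'ccb': from fail(5)=4 chase 'b': 4→0 ⇒ 9;  out=∅∪out(9)=∅
  fail(11) 'bbd': from fail(10)=9 chase 'd': 9→0 ⇒ 1;  out=∅∪out(1)=∅
  fail(14) 'dae': from fail(2)=17 chase 'e': 17→0 ⇒ 0;  out=∅∪out(0)=∅
  fail(7) 'ccba': from fail(6)=9 chase 'a': 9→0 ⇒ 17;  out=∅∪out(17)={4}
  fail(12) 'bbdb': from fail(11)=1 chase 'b': 1→0 ⇒ 9;  out=∅∪out(9)=∅
  fail(15) 'daeb': from fail(14)=0 chase 'b': 0 ⇒ 9;  out=∅∪out(9)=∅
  fail(8) 'ccbac': from fail(7)=17 chase 'c': 17 ⇒ 18;  out={1}∪out(18)={1,6}
  fail(13) 'bbdbd': from fail(12)=9 chase 'd': 9→0 ⇒ 1;  out={2}∪out(1)={2}
  fail(16) 'daebe': from fail(15)=9 chase 'e': 9→0 ⇒ 0;  out={3}∪out(0)={3}

Scan:
pos 0 'a': at 17  ** P4@[0:0]
pos 1 'a': at 17 ·f  ** P4@[1:1]
pos 2 'a': at 17 ·f  ** P4@[2:2]
pos 3 'c': at 18  ** P6@[2:3]
pos 4 'c': at 5 ·f
pos 5 'e': at 0 ·f
pos 6 'a': at 17  ** P4@[6:6]
pos 7 'c': at 18  ** P6@[6:7]
pos 8 'e': at 0 ·f
pos 9 'b': at 9
pos 10 'e': at 0 ·f
pos 11 'e': at 0
pos 12 'c': at 4
pos 13 'c': at 5
pos 14 'b': at 6
pos 15 'a': at 7  ** P4@[15:15]
pos 16 'c': at 8  ** P1@[12:16],P6@[15:16]
pos 17 'd': at 1 ·f
pos 18 'b': at 9 ·f
pos 19 'b': at 10  ** P5@[18:19]
pos 20 'd': at 11
pos 21 'b': at 12
pos 22 'd': at 13  ** P2@[18:22]
pos 23 'a': at 2 ·f  ** P4@[23:23]
pos 24 'd': at 1 ·f
pos 25 'd': at 1 ·f
pos 26 'e': at 0 ·f
pos 27 'd': at 1
pos 28 'b': at 9 ·f
pos 29 'b': at 10  ** P5@[28:29]
pos 30 'd': at 11
pos 31 'a': at 2 ·f  ** P4@[31:31]
pos 32 'c': at 3  ** P0@[30:32],P6@[31:32]
pos 33 'a': at 17 ·f  ** P4@[33:33]
pos 34 'b': at 9 ·f
pos 35 'c': at 4 ·f
pos 36 'c': at 5
pos 37 'b': at 6
pos 38 'a': at 7  ** P4@[38:38]
pos 39 'c': at 8  ** P1@[35:39],P6@[38:39]

Matches: [[0,4],[1,4],[2,4],[3,6],[6,4],[7,6],[15,4],[16,1],[16,6],[19,5],[22,2],[23,4],[29,5],[31,4],[32,0],[32,6],[33,4],[38,4],[39,1],[39,6]]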